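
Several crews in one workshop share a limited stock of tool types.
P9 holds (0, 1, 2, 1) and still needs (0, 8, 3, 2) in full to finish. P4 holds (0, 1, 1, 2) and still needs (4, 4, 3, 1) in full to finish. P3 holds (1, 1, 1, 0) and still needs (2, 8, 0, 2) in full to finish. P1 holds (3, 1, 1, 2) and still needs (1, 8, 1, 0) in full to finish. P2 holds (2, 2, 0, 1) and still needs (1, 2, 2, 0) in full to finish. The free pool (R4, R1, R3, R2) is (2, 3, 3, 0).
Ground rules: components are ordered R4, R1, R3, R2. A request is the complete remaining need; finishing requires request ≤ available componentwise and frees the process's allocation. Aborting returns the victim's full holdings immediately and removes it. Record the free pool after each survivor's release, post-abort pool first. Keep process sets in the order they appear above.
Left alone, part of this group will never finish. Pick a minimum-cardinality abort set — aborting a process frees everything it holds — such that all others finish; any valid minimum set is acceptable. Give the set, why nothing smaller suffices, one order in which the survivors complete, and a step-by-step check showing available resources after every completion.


The answer: abort P9 and P3.
Key observation: the returned (1, 2, 3, 1) from P9 and P3 is what brings P1 — unrunnable before, under any order — into play at step 3.
Minimality, checking each single-abort alternative: P9 alone leaves P3 blocked (short on R1); P4 alone leaves P9 blocked (short on R1); P3 alone leaves P9 blocked (short on R1); P1 alone leaves P9 blocked (short on R1); P2 alone leaves P9 blocked (short on R1).
Survivors finish in the order: P2, P4, P1. Walking it through (pool after the aborts first):
  pool = (3, 5, 6, 1)
  run P2 (needs (1, 2, 2, 0), free (3, 5, 6, 1)); after release of (2, 2, 0, 1) the pool is (5, 7, 6, 2)
  run P4 (needs (4, 4, 3, 1), free (5, 7, 6, 2)); after release of (0, 1, 1, 2) the pool is (5, 8, 7, 4)
  run P1 (needs (1, 8, 1, 0), free (5, 8, 7, 4)); after release of (3, 1, 1, 2) the pool is (8, 9, 8, 6)


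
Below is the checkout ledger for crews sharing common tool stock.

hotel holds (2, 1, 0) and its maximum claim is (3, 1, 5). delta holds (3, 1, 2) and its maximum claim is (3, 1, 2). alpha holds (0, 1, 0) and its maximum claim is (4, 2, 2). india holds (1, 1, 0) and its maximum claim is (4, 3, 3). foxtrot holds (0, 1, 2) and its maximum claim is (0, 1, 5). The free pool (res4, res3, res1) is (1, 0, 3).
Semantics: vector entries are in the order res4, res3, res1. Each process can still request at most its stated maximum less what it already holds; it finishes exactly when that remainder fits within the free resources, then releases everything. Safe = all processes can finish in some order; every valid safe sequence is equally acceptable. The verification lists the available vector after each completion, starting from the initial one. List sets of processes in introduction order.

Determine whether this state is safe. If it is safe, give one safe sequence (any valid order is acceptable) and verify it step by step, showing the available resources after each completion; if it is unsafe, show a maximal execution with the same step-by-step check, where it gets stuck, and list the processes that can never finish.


SAFE, for example via the order delta, hotel, foxtrot, india, alpha.
Key observation: the first exact fit in this order is hotel — it needs (1, 0, 5) with (4, 1, 5) free, meeting a requested resource to the last unit.
Check, step by step:
  pool = (1, 0, 3)
  delta: need (0, 0, 0) fits (1, 0, 3); releases (3, 1, 2), pool now (4, 1, 5)
  hotel: need (1, 0, 5) fits (4, 1, 5); releases (2, 1, 0), pool now (6, 2, 5)
  foxtrot: need (0, 0, 3) fits (6, 2, 5); releases (0, 1, 2), pool now (6, 3, 7)
  india: need (3, 2, 3) fits (6, 3, 7); releases (1, 1, 0), pool now (7, 4, 7)
  alpha: need (4, 1, 2) fits (7, 4, 7); releases (0, 1, 0), pool now (7, 5, 7)


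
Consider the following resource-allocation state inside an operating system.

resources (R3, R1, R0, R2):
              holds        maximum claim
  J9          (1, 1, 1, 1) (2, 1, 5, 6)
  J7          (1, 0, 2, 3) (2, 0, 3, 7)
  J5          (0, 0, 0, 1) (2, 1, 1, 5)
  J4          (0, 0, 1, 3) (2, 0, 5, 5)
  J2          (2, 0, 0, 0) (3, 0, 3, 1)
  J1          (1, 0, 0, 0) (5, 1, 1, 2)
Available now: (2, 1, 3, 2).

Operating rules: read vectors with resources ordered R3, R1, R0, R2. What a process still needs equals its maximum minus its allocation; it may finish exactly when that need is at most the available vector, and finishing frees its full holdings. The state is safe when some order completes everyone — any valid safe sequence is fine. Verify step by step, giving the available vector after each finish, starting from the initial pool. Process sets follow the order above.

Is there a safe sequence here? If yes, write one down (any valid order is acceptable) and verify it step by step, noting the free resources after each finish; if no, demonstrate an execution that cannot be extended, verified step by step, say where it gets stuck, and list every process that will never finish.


UNSAFE — no complete ordering exists.
Key observation: after J2, J1 the pool peaks at (5, 1, 3, 2), and each blocked process is short somewhere: J9 on R0, R2; J7 on R2; J5 on R2; J4 on R0.
A maximal execution: J2, J1 — then nothing else fits. Check, step by step:
  pool = (2, 1, 3, 2)
  J2: need (1, 0, 3, 1) fits (2, 1, 3, 2); releases (2, 0, 0, 0), pool now (4, 1, 3, 2)
  J1: need (4, 1, 1, 2) fits (4, 1, 3, 2); releases (1, 0, 0, 0), pool now (5, 1, 3, 2)
  blocked: J9 wants (1, 0, 4, 5), pool (5, 1, 3, 2) — not enough R0 and R2
  blocked: J7 wants (1, 0, 1, 4), pool (5, 1, 3, 2) — not enough R2
  blocked: J5 wants (2, 1, 1, 4), pool (5, 1, 3, 2) — not enough R2
  blocked: J4 wants (2, 0, 4, 2), pool (5, 1, 3, 2) — not enough R0
Never able to finish: J9, J7, J5 and J4.


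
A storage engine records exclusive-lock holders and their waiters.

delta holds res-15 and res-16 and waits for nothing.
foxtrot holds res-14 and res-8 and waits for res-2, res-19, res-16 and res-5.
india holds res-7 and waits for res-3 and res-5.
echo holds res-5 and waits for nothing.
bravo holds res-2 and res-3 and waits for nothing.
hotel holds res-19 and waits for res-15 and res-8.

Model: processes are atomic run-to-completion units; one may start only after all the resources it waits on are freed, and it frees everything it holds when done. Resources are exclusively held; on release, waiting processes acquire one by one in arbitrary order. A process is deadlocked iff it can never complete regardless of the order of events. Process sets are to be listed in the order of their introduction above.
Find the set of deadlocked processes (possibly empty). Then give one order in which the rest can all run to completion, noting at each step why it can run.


Deadlocked set: foxtrot and hotel.
Key observation: the loop foxtrot -> hotel -> foxtrot blocks itself forever; no other process is dragged down with it.
The rest can finish in the order echo, delta, bravo, india.
Walking it through:
  echo: no waits; runs immediately, freeing res-5
  delta: no waits; runs immediately, freeing res-15 and res-16
  bravo: no waits; runs immediately, freeing res-2 and res-3
  run india (all its waits — res-3 and res-5 — are resolved); releases res-7


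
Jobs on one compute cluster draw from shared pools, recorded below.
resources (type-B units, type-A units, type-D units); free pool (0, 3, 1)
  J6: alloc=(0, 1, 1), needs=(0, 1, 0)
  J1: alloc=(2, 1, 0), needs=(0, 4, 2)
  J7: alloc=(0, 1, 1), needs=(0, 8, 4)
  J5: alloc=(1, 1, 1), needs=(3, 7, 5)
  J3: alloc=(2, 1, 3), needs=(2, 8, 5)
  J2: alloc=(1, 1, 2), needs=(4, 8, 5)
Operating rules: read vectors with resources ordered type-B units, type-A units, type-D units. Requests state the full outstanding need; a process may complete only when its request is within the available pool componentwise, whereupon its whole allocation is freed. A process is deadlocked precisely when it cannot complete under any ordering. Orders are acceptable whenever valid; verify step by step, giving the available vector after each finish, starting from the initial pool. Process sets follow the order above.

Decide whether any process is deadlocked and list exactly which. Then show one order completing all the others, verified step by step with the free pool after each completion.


The deadlocked set is J7, J5, J3 and J2.
Key observation: even finishing J6, J1 leaves just (2, 5, 2) free — too little type-A units for any of the remaining processes.
One completion order for the rest: J6, J1. Step-by-step check:
  pool = (0, 3, 1)
  J6 needs (0, 1, 0) <= (0, 3, 1) -> finishes; pool += (0, 1, 1) = (0, 4, 2)
  J1 needs (0, 4, 2) <= (0, 4, 2) -> finishes; pool += (2, 1, 0) = (2, 5, 2)
The blocked processes can never fit:
  blocked: J7 wants (0, 8, 4), pool (2, 5, 2) — not enough type-A units and type-D units
  blocked: J5 wants (3, 7, 5), pool (2, 5, 2) — not enough type-B units, type-A units and type-D units
  blocked: J3 wants (2, 8, 5), pool (2, 5, 2) — not enough type-A units and type-D units
  blocked: J2 wants (4, 8, 5), pool (2, 5, 2) — not enough type-B units, type-A units and type-D units


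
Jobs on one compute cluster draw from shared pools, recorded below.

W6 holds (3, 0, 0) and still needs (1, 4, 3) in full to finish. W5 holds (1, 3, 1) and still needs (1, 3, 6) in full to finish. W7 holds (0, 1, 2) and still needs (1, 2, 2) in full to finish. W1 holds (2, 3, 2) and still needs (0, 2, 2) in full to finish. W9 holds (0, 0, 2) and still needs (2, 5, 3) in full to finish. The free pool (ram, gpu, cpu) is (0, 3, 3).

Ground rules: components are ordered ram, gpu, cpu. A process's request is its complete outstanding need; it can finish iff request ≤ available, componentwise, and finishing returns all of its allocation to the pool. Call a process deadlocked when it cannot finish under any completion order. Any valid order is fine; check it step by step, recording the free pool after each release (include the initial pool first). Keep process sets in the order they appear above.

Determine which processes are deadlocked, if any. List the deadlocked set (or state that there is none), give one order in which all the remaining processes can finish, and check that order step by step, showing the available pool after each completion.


Nothing here is deadlocked.
Key observation: W1 fits the free pool immediately, and its release cascades until everyone finishes.
One completion order for the rest: W1, W9, W7, W5, W6. Verifying each step:
  pool = (0, 3, 3)
  W1 needs (0, 2, 2) <= (0, 3, 3) -> finishes; pool += (2, 3, 2) = (2, 6, 5)
  W9 needs (2, 5, 3) <= (2, 6, 5) -> finishes; pool += (0, 0, 2) = (2, 6, 7)
  W7 needs (1, 2, 2) <= (2, 6, 7) -> finishes; pool += (0, 1, 2) = (2, 7, 9)
  W5 needs (1, 3, 6) <= (2, 7, 9) -> finishes; pool += (1, 3, 1) = (3, 10, 10)
  W6 needs (1, 4, 3) <= (3, 10, 10) -> finishes; pool += (3, 0, 0) = (6, 10, 10)


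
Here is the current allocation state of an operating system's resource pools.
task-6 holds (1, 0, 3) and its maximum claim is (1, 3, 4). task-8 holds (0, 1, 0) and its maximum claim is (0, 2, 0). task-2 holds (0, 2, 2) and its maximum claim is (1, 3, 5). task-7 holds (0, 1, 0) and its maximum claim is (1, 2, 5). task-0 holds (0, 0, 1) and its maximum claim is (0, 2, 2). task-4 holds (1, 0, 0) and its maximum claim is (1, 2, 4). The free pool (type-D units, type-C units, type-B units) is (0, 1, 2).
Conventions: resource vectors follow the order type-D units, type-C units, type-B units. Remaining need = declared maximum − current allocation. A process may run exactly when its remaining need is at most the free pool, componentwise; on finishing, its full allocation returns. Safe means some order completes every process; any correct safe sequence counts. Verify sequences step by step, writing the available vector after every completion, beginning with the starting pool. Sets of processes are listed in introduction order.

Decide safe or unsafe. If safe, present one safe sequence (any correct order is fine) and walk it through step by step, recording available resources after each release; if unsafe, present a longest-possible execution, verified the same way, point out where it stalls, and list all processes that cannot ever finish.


UNSAFE.
Key observation: after task-8, task-0 the pool peaks at (0, 2, 3), and each blocked process is short somewhere: task-6 on type-C units; task-2 on type-D units; task-7 on type-D units, type-B units; task-4 on type-B units.
A maximal execution: task-8, task-0 — then nothing else fits. Verifying each step:
  pool = (0, 1, 2)
  run task-8 (needs (0, 1, 0), free (0, 1, 2)); after release of (0, 1, 0) the pool is (0, 2, 2)
  run task-0 (needs (0, 2, 1), free (0, 2, 2)); after release of (0, 0, 1) the pool is (0, 2, 3)
  task-6 still needs (0, 3, 1) but only (0, 2, 3) is free — short on type-C units
  task-2 still needs (1, 1, 3) but only (0, 2, 3) is free — short on type-D units
  task-7 still needs (1, 1, 5) but only (0, 2, 3) is free — short on type-D units and type-B units
  task-4 still needs (0, 2, 4) but only (0, 2, 3) is free — short on type-B units
Permanently blocked: task-6, task-2, task-7 and task-4.


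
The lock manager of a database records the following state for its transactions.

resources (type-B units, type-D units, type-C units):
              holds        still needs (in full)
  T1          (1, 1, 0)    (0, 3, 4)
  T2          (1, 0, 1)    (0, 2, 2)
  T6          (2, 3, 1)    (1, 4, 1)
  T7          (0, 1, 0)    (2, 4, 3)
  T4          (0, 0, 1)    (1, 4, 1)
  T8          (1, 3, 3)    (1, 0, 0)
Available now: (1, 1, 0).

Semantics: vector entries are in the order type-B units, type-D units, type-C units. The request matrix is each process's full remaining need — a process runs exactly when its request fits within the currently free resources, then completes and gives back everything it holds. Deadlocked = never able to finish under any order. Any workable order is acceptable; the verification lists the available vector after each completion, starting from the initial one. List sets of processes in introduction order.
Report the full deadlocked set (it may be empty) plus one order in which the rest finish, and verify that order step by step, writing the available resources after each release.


The deadlocked set is empty.
Key observation: there is always a runnable process — T8 first — so the state unwinds completely.
One completion order for the rest: T8, T6, T2, T4, T7, T1. Verifying each step:
  pool = (1, 1, 0)
  run T8 (needs (1, 0, 0), free (1, 1, 0)); after release of (1, 3, 3) the pool is (2, 4, 3)
  run T6 (needs (1, 4, 1), free (2, 4, 3)); after release of (2, 3, 1) the pool is (4, 7, 4)
  run T2 (needs (0, 2, 2), free (4, 7, 4)); after release of (1, 0, 1) the pool is (5, 7, 5)
  run T4 (needs (1, 4, 1), free (5, 7, 5)); after release of (0, 0, 1) the pool is (5, 7, 6)
  run T7 (needs (2, 4, 3), free (5, 7, 6)); after release of (0, 1, 0) the pool is (5, 8, 6)
  run T1 (needs (0, 3, 4), free (5, 8, 6)); after release of (1, 1, 0) the pool is (6, 9, 6)


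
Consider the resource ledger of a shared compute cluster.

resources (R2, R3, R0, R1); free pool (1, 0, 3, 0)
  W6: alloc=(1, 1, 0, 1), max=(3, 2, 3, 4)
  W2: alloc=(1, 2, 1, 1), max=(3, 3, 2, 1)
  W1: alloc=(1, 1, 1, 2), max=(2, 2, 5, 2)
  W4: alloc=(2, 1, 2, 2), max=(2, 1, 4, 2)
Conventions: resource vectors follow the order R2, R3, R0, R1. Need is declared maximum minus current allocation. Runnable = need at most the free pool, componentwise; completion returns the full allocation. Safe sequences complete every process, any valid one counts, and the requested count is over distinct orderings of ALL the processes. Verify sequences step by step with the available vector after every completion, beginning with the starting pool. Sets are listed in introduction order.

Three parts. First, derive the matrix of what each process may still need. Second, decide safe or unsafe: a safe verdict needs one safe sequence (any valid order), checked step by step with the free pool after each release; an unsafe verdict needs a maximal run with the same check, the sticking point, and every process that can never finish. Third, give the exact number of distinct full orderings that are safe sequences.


(1) Outstanding need per process (order R2, R3, R0, R1):
  W6: (2, 1, 3, 3)
  W2: (2, 1, 1, 0)
  W1: (1, 1, 4, 0)
  W4: (0, 0, 2, 0)
(2) SAFE, for example via the order W4, W2, W6, W1.
Key observation: W2 is the earliest step where a requested resource binds exactly: need (2, 1, 1, 0), pool (3, 1, 5, 2) at its turn.
Walking it through:
  pool = (1, 0, 3, 0)
  W4: need (0, 0, 2, 0) fits (1, 0, 3, 0); releases (2, 1, 2, 2), pool now (3, 1, 5, 2)
  W2: need (2, 1, 1, 0) fits (3, 1, 5, 2); releases (1, 2, 1, 1), pool now (4, 3, 6, 3)
  W6: need (2, 1, 3, 3) fits (4, 3, 6, 3); releases (1, 1, 0, 1), pool now (5, 4, 6, 4)
  W1: need (1, 1, 4, 0) fits (5, 4, 6, 4); releases (1, 1, 1, 2), pool now (6, 5, 7, 6)
(3) The exact count: 4 of the possible complete orderings are safe sequences.


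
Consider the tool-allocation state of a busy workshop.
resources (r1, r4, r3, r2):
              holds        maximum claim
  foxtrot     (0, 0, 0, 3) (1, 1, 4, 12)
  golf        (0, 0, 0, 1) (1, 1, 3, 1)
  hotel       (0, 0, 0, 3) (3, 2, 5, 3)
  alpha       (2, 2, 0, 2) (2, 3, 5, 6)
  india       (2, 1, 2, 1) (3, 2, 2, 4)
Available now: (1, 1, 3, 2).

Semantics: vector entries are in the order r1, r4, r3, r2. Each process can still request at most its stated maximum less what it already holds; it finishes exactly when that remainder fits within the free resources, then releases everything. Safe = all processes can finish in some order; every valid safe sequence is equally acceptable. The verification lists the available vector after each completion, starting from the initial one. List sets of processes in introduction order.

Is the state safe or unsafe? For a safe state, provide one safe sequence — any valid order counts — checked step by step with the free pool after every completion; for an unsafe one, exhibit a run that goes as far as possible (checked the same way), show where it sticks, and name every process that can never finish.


SAFE — a valid safe sequence is golf, india, hotel, alpha, foxtrot.
Key observation: golf marks the first exact bind of the order: its need (1, 1, 3, 0) fits the free (1, 1, 3, 2) with zero slack on a requested resource.
Check, step by step:
  pool = (1, 1, 3, 2)
  golf needs (1, 1, 3, 0) <= (1, 1, 3, 2) -> finishes; pool += (0, 0, 0, 1) = (1, 1, 3, 3)
  india needs (1, 1, 0, 3) <= (1, 1, 3, 3) -> finishes; pool += (2, 1, 2, 1) = (3, 2, 5, 4)
  hotel needs (3, 2, 5, 0) <= (3, 2, 5, 4) -> finishes; pool += (0, 0, 0, 3) = (3, 2, 5, 7)
  alpha needs (0, 1, 5, 4) <= (3, 2, 5, 7) -> finishes; pool += (2, 2, 0, 2) = (5, 4, 5, 9)
  foxtrot needs (1, 1, 4, 9) <= (5, 4, 5, 9) -> finishes; pool += (0, 0, 0, 3) = (5, 4, 5, 12)


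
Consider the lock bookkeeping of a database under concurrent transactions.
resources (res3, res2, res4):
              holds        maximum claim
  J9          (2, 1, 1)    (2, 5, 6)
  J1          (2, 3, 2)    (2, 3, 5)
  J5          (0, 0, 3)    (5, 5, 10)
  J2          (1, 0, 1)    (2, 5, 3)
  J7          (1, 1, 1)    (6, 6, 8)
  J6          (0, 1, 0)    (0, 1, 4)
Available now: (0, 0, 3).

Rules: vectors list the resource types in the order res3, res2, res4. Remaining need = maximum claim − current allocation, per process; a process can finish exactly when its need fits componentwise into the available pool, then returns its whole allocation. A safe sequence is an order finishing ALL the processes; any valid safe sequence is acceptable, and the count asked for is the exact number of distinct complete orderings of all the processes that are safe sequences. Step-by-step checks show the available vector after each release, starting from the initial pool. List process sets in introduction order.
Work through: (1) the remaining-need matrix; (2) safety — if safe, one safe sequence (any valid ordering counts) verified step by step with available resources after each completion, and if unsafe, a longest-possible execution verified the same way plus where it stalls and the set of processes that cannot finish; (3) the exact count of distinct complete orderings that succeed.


(1) Remaining need (order res3, res2, res4):
  J9: (0, 4, 5)
  J1: (0, 0, 3)
  J5: (5, 5, 7)
  J2: (1, 5, 2)
  J7: (5, 5, 7)
  J6: (0, 0, 4)
(2) SAFE, for example via the order J1, J6, J9, J2, J7, J5.
Key observation: reading the order forward, J1 is the first process whose need (0, 0, 3) meets the free pool (0, 0, 3) exactly on a resource it requests.
Check, step by step:
  pool = (0, 0, 3)
  J1: need (0, 0, 3) fits (0, 0, 3); releases (2, 3, 2), pool now (2, 3, 5)
  J6: need (0, 0, 4) fits (2, 3, 5); releases (0, 1, 0), pool now (2, 4, 5)
  J9: need (0, 4, 5) fits (2, 4, 5); releases (2, 1, 1), pool now (4, 5, 6)
  J2: need (1, 5, 2) fits (4, 5, 6); releases (1, 0, 1), pool now (5, 5, 7)
  J7: need (5, 5, 7) fits (5, 5, 7); releases (1, 1, 1), pool now (6, 6, 8)
  J5: need (5, 5, 7) fits (6, 6, 8); releases (0, 0, 3), pool now (6, 6, 11)
(3) The exact count: 2 of the possible complete orderings are safe sequences.


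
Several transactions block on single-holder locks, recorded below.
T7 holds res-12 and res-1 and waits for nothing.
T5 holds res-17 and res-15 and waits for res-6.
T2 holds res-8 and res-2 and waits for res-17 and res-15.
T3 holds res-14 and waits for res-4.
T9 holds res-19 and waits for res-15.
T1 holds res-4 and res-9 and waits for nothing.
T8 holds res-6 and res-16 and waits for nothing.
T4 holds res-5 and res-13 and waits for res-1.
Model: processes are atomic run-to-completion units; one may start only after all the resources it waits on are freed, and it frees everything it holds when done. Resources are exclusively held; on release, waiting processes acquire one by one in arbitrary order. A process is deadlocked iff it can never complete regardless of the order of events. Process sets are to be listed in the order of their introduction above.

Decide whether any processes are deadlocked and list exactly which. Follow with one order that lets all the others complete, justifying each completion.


No process is deadlocked.
Key observation: no waiting chain loops back on itself — every chain ends at a process that waits on nothing, so everyone eventually runs.
A valid finishing order for the others: T7, T1, T8, T3, T4, T5, T2, T9.
Verifying each step:
  T7 waits on nothing -> runs at once and releases res-12 and res-1
  T1 waits on nothing -> runs at once and releases res-4 and res-9
  T8 waits on nothing -> runs at once and releases res-6 and res-16
  T3 waits on res-4 — all released -> runs and releases res-14
  T4 waits on res-1 — all released -> runs and releases res-5 and res-13
  T5 waits on res-6 — all released -> runs and releases res-17 and res-15
  T2 waits on res-17 and res-15 — all released -> runs and releases res-8 and res-2
  T9 waits on res-15 — all released -> runs and releases res-19


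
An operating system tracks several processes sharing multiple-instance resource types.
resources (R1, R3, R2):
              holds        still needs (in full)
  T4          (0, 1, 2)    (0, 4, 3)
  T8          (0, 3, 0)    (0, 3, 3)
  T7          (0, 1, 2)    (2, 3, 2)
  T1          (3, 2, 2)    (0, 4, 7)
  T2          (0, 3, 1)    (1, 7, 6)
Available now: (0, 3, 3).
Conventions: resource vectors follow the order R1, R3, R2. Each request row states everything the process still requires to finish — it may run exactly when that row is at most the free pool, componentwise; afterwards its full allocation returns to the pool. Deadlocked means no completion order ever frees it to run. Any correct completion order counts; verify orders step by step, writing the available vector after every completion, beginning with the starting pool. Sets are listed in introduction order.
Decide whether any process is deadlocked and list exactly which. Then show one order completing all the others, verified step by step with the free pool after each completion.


The deadlocked set is T7, T1 and T2.
Key observation: after T8, T4 the pool peaks at (0, 7, 5), and each blocked process is short somewhere: T7 on R1; T1 on R2; T2 on R1, R2.
One completion order for the rest: T8, T4. Walking it through:
  pool = (0, 3, 3)
  run T8 (needs (0, 3, 3), free (0, 3, 3)); after release of (0, 3, 0) the pool is (0, 6, 3)
  run T4 (needs (0, 4, 3), free (0, 6, 3)); after release of (0, 1, 2) the pool is (0, 7, 5)
None of the blocked processes ever fits:
  T7 cannot run: need (2, 3, 2) vs free (0, 7, 5) (insufficient R1)
  T1 cannot run: need (0, 4, 7) vs free (0, 7, 5) (insufficient R2)
  T2 cannot run: need (1, 7, 6) vs free (0, 7, 5) (insufficient R1 and R2)


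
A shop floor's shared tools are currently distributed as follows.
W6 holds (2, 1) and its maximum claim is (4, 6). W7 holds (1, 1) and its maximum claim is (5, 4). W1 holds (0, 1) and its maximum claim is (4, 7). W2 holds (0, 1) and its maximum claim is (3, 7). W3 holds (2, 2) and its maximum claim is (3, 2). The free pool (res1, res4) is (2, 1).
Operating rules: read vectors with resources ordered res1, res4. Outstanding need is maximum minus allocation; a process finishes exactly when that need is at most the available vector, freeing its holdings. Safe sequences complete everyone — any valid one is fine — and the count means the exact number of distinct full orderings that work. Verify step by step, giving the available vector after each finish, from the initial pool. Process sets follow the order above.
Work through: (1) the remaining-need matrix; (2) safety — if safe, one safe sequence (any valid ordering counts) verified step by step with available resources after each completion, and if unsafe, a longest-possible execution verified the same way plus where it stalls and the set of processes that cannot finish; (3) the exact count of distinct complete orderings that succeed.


(1) Remaining need (order res1, res4):
  W6: (2, 5)
  W7: (4, 3)
  W1: (4, 6)
  W2: (3, 6)
  W3: (1, 0)
(2) UNSAFE.
Key observation: even finishing W3, W7 leaves just (5, 4) free — too little res4 for any of the remaining processes.
The run W3, W7 cannot be extended any further. Step-by-step check:
  pool = (2, 1)
  run W3 (needs (1, 0), free (2, 1)); after release of (2, 2) the pool is (4, 3)
  run W7 (needs (4, 3), free (4, 3)); after release of (1, 1) the pool is (5, 4)
  W6 cannot run: need (2, 5) vs free (5, 4) (insufficient res4)
  W1 cannot run: need (4, 6) vs free (5, 4) (insufficient res4)
  W2 cannot run: need (3, 6) vs free (5, 4) (insufficient res4)
Processes that can never finish: W6, W1 and W2.
(3) The exact count: 0 of the possible complete orderings are safe sequences.


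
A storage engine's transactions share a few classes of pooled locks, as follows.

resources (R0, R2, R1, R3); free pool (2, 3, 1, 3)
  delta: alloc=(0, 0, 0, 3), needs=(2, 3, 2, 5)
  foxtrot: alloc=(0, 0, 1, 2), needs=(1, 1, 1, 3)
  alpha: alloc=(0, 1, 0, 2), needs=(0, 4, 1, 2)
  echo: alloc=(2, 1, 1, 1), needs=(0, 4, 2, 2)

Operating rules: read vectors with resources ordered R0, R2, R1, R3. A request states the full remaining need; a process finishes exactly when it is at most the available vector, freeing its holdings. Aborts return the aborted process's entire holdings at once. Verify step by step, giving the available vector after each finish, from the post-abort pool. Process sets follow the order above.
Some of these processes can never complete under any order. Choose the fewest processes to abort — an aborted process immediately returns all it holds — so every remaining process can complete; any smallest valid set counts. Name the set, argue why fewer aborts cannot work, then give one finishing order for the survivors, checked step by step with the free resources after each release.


Minimum abort set: alpha.
Key observation: echo had no path to completion before; after the abort of alpha ((0, 1, 0, 2) returned), step 3 is where it fits.
Minimality: the empty abort set fails — the state is deadlocked as it stands.
The survivors complete as foxtrot, delta, echo. Verifying each step (starting from the post-abort pool):
  pool = (2, 4, 1, 5)
  foxtrot needs (1, 1, 1, 3) <= (2, 4, 1, 5) -> finishes; pool += (0, 0, 1, 2) = (2, 4, 2, 7)
  delta needs (2, 3, 2, 5) <= (2, 4, 2, 7) -> finishes; pool += (0, 0, 0, 3) = (2, 4, 2, 10)
  echo needs (0, 4, 2, 2) <= (2, 4, 2, 10) -> finishes; pool += (2, 1, 1, 1) = (4, 5, 3, 11)


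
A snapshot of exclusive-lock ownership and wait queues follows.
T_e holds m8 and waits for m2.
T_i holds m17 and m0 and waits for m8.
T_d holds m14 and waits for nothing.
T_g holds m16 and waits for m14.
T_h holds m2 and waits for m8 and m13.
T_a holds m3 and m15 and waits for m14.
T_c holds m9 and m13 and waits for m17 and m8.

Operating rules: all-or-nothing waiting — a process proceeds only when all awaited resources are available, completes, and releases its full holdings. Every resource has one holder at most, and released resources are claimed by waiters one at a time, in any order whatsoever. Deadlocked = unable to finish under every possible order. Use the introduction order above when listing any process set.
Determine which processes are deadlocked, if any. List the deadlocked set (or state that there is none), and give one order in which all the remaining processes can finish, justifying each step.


Deadlocked: T_e, T_i, T_h and T_c.
Key observation: nobody on the ring T_e -> T_h -> T_e can start until another member finishes, which never happens; T_i and T_c are caught in further circular waits.
One completion order for the rest: T_d, T_a, T_g.
Step-by-step check:
  T_d waits on nothing -> runs at once and releases m14
  T_a waits on m14 — all released -> runs and releases m3 and m15
  T_g waits on m14 — all released -> runs and releases m16


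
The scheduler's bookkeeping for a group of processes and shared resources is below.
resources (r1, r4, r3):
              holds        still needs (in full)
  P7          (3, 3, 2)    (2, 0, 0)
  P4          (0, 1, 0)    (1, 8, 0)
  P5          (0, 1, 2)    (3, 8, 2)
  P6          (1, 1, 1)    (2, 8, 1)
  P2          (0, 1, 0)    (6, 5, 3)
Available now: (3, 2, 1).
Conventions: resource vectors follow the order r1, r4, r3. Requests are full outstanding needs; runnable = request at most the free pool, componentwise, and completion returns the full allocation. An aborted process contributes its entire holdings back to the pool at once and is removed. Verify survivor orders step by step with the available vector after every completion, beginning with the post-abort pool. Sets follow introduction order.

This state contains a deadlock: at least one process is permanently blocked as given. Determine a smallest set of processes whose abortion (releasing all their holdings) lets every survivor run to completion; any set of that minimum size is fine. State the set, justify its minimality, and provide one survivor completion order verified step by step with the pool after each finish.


Minimum abort set: P4 and P5.
Key observation: the returned (0, 2, 2) from P4 and P5 is what brings P6 — unrunnable before, under any order — into play at step 3.
Minimality, checking each single-abort alternative: P7 alone leaves P4 blocked (short on r4); P4 alone leaves P5 blocked (short on r4); P5 alone leaves P4 blocked (short on r4); P6 alone leaves P4 blocked (short on r4); P2 alone leaves P4 blocked (short on r4).
One survivor order: P7, P2, P6. Step-by-step check (post-abort pool first):
  pool = (3, 4, 3)
  run P7 (needs (2, 0, 0), free (3, 4, 3)); after release of (3, 3, 2) the pool is (6, 7, 5)
  run P2 (needs (6, 5, 3), free (6, 7, 5)); after release of (0, 1, 0) the pool is (6, 8, 5)
  run P6 (needs (2, 8, 1), free (6, 8, 5)); after release of (1, 1, 1) the pool is (7, 9, 6)


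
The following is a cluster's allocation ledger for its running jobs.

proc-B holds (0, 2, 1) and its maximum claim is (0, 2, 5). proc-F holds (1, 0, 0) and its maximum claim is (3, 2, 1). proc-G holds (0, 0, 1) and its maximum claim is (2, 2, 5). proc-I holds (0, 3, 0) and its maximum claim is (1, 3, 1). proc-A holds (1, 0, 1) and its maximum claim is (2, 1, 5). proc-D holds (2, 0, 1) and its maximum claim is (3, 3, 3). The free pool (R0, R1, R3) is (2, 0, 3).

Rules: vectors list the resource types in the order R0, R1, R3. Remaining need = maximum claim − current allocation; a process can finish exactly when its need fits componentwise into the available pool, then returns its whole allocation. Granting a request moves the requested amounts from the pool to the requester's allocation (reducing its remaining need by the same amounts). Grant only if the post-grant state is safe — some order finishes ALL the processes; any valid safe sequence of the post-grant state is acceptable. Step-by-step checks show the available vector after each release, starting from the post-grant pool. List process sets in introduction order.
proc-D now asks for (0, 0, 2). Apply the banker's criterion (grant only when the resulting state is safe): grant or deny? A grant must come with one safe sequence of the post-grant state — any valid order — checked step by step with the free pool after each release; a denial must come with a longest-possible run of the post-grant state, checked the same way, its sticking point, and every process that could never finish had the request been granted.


GRANT: granting preserves safety; a valid post-grant sequence is proc-I, proc-D, proc-A, proc-B, proc-G, proc-F.
Key observation: after the grant the pool drops to (2, 0, 1), which still lets proc-I finish first and unwind the rest.
Check on the post-grant state, step by step:
  pool = (2, 0, 1)
  proc-I: need (1, 0, 1) fits (2, 0, 1); releases (0, 3, 0), pool now (2, 3, 1)
  proc-D: need (1, 3, 0) fits (2, 3, 1); releases (2, 0, 3), pool now (4, 3, 4)
  proc-A: need (1, 1, 4) fits (4, 3, 4); releases (1, 0, 1), pool now (5, 3, 5)
  proc-B: need (0, 0, 4) fits (5, 3, 5); releases (0, 2, 1), pool now (5, 5, 6)
  proc-G: need (2, 2, 4) fits (5, 5, 6); releases (0, 0, 1), pool now (5, 5, 7)
  proc-F: need (2, 2, 1) fits (5, 5, 7); releases (1, 0, 0), pool now (6, 5, 7)


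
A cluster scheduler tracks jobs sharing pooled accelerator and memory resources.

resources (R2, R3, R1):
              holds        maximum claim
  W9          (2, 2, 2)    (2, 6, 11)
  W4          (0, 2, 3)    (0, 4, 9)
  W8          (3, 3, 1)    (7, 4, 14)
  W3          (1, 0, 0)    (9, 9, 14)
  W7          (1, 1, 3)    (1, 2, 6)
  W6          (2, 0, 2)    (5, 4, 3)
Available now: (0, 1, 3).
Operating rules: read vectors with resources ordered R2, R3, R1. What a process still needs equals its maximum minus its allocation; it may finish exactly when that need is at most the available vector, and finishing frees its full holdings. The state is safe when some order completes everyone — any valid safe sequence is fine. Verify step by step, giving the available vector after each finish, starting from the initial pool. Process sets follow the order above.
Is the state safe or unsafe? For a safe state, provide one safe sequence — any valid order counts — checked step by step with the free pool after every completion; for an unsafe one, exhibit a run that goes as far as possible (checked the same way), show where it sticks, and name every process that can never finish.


SAFE — a valid safe sequence is W7, W4, W9, W6, W8, W3.
Key observation: at W7 the run first touches a limit — (0, 1, 3) against (0, 1, 3), exact on a resource it actually requests.
Check, step by step:
  pool = (0, 1, 3)
  run W7 (needs (0, 1, 3), free (0, 1, 3)); after release of (1, 1, 3) the pool is (1, 2, 6)
  run W4 (needs (0, 2, 6), free (1, 2, 6)); after release of (0, 2, 3) the pool is (1, 4, 9)
  run W9 (needs (0, 4, 9), free (1, 4, 9)); after release of (2, 2, 2) the pool is (3, 6, 11)
  run W6 (needs (3, 4, 1), free (3, 6, 11)); after release of (2, 0, 2) the pool is (5, 6, 13)
  run W8 (needs (4, 1, 13), free (5, 6, 13)); after release of (3, 3, 1) the pool is (8, 9, 14)
  run W3 (needs (8, 9, 14), free (8, 9, 14)); after release of (1, 0, 0) the pool is (9, 9, 14)


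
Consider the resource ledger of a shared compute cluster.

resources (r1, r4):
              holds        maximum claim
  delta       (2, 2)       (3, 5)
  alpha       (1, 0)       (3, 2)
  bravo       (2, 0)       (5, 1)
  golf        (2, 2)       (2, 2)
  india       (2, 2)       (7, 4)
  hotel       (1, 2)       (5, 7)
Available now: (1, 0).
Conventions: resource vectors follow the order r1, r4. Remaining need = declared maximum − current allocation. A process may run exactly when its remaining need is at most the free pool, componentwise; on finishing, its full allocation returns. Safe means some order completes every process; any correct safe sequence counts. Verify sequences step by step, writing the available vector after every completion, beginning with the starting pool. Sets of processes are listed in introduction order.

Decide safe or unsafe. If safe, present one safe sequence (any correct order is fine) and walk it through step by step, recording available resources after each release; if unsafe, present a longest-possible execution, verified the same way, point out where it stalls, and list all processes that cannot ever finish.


SAFE — a valid safe sequence is golf, bravo, india, delta, hotel, alpha.
Key observation: bravo marks the first exact bind of the order: its need (3, 1) fits the free (3, 2) with zero slack on a requested resource.
Verifying each step:
  pool = (1, 0)
  golf needs (0, 0) <= (1, 0) -> finishes; pool += (2, 2) = (3, 2)
  bravo needs (3, 1) <= (3, 2) -> finishes; pool += (2, 0) = (5, 2)
  india needs (5, 2) <= (5, 2) -> finishes; pool += (2, 2) = (7, 4)
  delta needs (1, 3) <= (7, 4) -> finishes; pool += (2, 2) = (9, 6)
  hotel needs (4, 5) <= (9, 6) -> finishes; pool += (1, 2) = (10, 8)
  alpha needs (2, 2) <= (10, 8) -> finishes; pool += (1, 0) = (11, 8)


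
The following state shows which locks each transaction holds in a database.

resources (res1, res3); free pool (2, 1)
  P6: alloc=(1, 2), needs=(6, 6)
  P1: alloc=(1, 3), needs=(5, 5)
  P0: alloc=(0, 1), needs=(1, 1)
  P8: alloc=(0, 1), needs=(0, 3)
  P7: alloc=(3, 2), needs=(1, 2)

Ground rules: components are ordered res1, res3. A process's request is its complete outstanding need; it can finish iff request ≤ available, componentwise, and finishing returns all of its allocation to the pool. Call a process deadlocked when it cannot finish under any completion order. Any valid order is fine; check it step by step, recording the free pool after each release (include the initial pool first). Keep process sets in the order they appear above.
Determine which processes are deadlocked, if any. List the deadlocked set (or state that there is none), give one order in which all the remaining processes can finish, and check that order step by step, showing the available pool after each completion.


Nothing here is deadlocked.
Key observation: P0 fits the free pool immediately, and its release cascades until everyone finishes.
A valid finishing order for the others: P0, P7, P8, P1, P6. Check, step by step:
  pool = (2, 1)
  P0: need (1, 1) fits (2, 1); releases (0, 1), pool now (2, 2)
  P7: need (1, 2) fits (2, 2); releases (3, 2), pool now (5, 4)
  P8: need (0, 3) fits (5, 4); releases (0, 1), pool now (5, 5)
  P1: need (5, 5) fits (5, 5); releases (1, 3), pool now (6, 8)
  P6: need (6, 6) fits (6, 8); releases (1, 2), pool now (7, 10)


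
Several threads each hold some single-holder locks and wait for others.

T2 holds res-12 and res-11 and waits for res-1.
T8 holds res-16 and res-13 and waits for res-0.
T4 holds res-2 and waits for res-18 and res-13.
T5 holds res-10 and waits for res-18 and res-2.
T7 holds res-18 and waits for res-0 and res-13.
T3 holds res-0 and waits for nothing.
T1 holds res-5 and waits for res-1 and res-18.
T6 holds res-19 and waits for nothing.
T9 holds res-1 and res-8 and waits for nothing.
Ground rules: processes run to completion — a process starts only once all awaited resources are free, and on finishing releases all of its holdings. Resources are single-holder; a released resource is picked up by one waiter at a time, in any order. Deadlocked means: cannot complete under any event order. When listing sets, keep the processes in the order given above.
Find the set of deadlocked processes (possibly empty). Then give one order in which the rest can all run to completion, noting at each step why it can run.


The deadlocked set is empty.
Key observation: the wait graph is acyclic; completion cascades from the unblocked processes through everyone else.
One completion order for the rest: T9, T3, T8, T7, T4, T5, T1, T6, T2.
Step-by-step check:
  run T9 (it waits on nothing); releases res-1 and res-8
  run T3 (it waits on nothing); releases res-0
  T8 waits on res-0 — all released -> runs and releases res-16 and res-13
  T7 waits on res-0 and res-13 — all released -> runs and releases res-18
  T4 waits on res-18 and res-13 — all released -> runs and releases res-2
  T5 waits on res-18 and res-2 — all released -> runs and releases res-10
  T1 waits on res-1 and res-18 — all released -> runs and releases res-5
  run T6 (it waits on nothing); releases res-19
  T2 waits on res-1 — all released -> runs and releases res-12 and res-11
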